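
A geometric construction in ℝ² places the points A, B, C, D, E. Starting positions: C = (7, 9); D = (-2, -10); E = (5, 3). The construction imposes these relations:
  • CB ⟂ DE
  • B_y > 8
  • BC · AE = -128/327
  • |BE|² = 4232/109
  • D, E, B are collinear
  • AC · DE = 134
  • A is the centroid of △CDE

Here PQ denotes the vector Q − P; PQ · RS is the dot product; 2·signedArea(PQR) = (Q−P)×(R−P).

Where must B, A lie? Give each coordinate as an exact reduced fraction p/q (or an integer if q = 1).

A = (10/3, 2/3)
B = (867/109, 925/109)

1. B_x = 867/109  [D, E, B are collinear ∩ CB ⟂ DE]
2. B_y = 925/109  [D, E, B are collinear ∩ CB ⟂ DE]
   → B = (867/109, 925/109)
3. A_x = 10/3  [A is the centroid of △CDE]
4. A_y = 2/3  [A is the centroid of △CDE]
   → A = (10/3, 2/3)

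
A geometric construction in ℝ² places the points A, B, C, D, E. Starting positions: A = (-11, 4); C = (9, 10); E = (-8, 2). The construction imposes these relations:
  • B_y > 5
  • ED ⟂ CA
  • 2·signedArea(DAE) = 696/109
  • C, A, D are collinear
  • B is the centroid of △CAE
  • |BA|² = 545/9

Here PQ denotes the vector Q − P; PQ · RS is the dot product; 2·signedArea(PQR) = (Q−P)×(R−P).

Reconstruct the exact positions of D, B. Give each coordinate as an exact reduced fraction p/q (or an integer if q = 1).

B = (-10/3, 16/3)
D = (-959/109, 508/109)

1. D_x = -959/109  [C, A, D are collinear ∩ ED ⟂ CA]
2. D_y = 508/109  [C, A, D are collinear ∩ ED ⟂ CA]
   → D = (-959/109, 508/109)
3. B_x = -10/3  [B is the centroid of △CAE]
4. B_y = 16/3  [B is the centroid of △CAE]
   → B = (-10/3, 16/3)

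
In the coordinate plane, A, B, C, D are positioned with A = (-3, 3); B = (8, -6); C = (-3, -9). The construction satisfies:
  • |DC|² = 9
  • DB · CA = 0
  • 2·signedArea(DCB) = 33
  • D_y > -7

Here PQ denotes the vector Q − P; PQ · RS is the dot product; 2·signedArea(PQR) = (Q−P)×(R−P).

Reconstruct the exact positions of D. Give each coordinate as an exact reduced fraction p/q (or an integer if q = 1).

D = (-3, -6)

1. D_x = -3  [DB · CA = 0 ∩ 2·signedArea(DCB) = 33]
2. D_y = -6  [DB · CA = 0 ∩ 2·signedArea(DCB) = 33]
   → D = (-3, -6)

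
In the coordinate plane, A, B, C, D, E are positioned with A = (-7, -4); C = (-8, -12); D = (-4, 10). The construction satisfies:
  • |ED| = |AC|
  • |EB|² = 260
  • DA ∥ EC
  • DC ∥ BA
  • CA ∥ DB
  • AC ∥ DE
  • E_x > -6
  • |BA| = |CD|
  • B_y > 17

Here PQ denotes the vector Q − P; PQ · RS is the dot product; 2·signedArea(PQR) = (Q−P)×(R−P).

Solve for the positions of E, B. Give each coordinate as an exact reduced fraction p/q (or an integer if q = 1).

B = (-3, 18)
E = (-5, 2)

1. E_x = -5  [DA ∥ EC ∩ AC ∥ DE]
2. E_y = 2  [DA ∥ EC ∩ AC ∥ DE]
   → E = (-5, 2)
3. B_x = -3  [DC ∥ BA ∩ CA ∥ DB]
4. B_y = 18  [DC ∥ BA ∩ CA ∥ DB]
   → B = (-3, 18)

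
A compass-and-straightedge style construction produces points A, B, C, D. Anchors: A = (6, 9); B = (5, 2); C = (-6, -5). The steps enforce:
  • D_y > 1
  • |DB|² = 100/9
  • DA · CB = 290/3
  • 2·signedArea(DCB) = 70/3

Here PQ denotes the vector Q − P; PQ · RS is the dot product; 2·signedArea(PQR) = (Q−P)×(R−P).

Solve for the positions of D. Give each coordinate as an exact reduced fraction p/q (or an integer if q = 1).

D = (5/3, 2)

1. D_x = 5/3  [2·signedArea(DCB) = 70/3 ∩ DA · CB = 290/3]
2. D_y = 2  [2·signedArea(DCB) = 70/3 ∩ DA · CB = 290/3]
   → D = (5/3, 2)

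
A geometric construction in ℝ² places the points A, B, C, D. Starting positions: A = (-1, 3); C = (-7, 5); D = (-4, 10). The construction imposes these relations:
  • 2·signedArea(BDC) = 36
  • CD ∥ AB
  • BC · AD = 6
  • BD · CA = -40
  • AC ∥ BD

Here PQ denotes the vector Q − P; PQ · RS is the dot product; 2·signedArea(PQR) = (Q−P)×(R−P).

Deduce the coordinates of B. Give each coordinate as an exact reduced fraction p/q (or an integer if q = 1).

1. B_x = 2  [AC ∥ BD ∩ CD ∥ AB]
2. B_y = 8  [AC ∥ BD ∩ CD ∥ AB]
   → B = (2, 8)

B = (2, 8)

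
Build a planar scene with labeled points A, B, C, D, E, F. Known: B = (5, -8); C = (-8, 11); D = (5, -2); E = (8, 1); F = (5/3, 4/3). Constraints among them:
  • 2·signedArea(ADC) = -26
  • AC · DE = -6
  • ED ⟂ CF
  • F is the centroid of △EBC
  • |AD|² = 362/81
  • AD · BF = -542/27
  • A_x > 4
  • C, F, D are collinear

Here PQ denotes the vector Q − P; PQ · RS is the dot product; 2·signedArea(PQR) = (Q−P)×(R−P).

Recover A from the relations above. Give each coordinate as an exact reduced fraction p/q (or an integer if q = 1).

1. A_x = 44/9  [2·signedArea(ADC) = -26 ∩ AD · BF = -542/27]
2. A_y = 1/9  [2·signedArea(ADC) = -26 ∩ AD · BF = -542/27]
   → A = (44/9, 1/9)

A = (44/9, 1/9)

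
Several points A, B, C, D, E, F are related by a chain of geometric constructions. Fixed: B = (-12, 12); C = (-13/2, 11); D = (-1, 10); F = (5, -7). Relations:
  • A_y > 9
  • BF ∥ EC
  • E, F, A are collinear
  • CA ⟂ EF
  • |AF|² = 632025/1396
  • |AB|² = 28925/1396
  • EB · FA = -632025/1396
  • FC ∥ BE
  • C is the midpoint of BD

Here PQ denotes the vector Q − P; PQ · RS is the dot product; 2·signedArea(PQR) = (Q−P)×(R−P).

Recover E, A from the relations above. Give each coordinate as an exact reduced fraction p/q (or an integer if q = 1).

A = (-5573/698, 3440/349)
E = (-47/2, 30)

1. E_x = -47/2  [BF ∥ EC ∩ FC ∥ BE]
2. E_y = 30  [BF ∥ EC ∩ FC ∥ BE]
   → E = (-47/2, 30)
3. A_x = -5573/698  [E, F, A are collinear ∩ CA ⟂ EF]
4. A_y = 3440/349  [E, F, A are collinear ∩ CA ⟂ EF]
   → A = (-5573/698, 3440/349)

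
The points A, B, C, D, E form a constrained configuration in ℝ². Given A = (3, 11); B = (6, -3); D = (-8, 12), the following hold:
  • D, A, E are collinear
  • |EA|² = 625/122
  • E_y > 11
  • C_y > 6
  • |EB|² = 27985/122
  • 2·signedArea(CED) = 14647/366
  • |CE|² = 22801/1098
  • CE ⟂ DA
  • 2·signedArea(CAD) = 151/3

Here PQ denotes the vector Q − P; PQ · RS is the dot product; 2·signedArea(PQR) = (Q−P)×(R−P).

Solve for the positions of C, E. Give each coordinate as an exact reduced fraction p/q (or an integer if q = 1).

C = (1/3, 20/3)
E = (91/122, 1367/122)

1. E_x = 91/122  [line 1·x + 11·y + -124 = 0 ∩ |EA|² = 625/122]
2. E_y = 1367/122  [line 1·x + 11·y + -124 = 0 ∩ |EA|² = 625/122]
   → E = (91/122, 1367/122)
3. C_x = 1/3  [2·signedArea(CED) = 14647/366 ∩ CE ⟂ DA]
4. C_y = 20/3  [2·signedArea(CED) = 14647/366 ∩ CE ⟂ DA]
   → C = (1/3, 20/3)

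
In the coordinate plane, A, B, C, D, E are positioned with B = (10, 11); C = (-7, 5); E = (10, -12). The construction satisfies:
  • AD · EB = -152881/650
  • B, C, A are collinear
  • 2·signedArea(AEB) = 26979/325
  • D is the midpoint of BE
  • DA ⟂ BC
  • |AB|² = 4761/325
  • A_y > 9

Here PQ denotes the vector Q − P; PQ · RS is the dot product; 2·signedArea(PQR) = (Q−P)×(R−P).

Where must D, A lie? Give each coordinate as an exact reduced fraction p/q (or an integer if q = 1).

A = (2077/325, 3161/325)
D = (10, -1/2)

1. D_x = 10  [D is the midpoint of BE]
2. D_y = -1/2  [D is the midpoint of BE]
   → D = (10, -1/2)
3. A_x = 2077/325  [B, C, A are collinear ∩ DA ⟂ BC]
4. A_y = 3161/325  [B, C, A are collinear ∩ DA ⟂ BC]
   → A = (2077/325, 3161/325)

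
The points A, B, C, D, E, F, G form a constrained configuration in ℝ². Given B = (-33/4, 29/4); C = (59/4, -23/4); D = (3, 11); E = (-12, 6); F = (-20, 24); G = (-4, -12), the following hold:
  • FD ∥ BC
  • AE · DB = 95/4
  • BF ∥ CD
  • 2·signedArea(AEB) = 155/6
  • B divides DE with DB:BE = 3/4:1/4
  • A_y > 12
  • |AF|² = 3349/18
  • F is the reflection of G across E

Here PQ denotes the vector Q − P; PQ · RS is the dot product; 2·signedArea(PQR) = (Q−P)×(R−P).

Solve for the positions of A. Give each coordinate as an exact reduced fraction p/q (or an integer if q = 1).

A = (-73/6, 77/6)

1. A_x = -73/6  [AE · DB = 95/4 ∩ 2·signedArea(AEB) = 155/6]
2. A_y = 77/6  [AE · DB = 95/4 ∩ 2·signedArea(AEB) = 155/6]
   → A = (-73/6, 77/6)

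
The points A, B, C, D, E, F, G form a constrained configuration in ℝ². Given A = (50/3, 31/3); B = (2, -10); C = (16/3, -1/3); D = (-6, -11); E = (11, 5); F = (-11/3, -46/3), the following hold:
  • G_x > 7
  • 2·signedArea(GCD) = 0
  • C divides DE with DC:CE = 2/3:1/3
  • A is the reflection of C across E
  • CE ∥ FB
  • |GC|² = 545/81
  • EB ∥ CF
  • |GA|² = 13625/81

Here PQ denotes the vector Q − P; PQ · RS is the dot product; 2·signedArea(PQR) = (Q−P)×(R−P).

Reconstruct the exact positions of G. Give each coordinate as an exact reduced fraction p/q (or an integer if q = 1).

G = (65/9, 13/9)

1. G_x = 65/9  [line 32/3·x + -34/3·y + -182/3 = 0 ∩ |GC|² = 545/81]
2. G_y = 13/9  [line 32/3·x + -34/3·y + -182/3 = 0 ∩ |GC|² = 545/81]
   → G = (65/9, 13/9)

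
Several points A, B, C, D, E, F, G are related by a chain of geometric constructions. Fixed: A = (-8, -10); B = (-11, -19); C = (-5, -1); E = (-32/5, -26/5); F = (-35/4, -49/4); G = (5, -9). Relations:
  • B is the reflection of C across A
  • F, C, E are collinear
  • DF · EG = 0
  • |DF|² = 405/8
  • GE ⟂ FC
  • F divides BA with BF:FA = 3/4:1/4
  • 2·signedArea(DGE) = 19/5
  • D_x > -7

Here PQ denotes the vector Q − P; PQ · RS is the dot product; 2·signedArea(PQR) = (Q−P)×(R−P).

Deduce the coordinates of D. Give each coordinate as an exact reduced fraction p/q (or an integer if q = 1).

1. D_x = -13/2  [DF · EG = 0 ∩ 2·signedArea(DGE) = 19/5]
2. D_y = -11/2  [DF · EG = 0 ∩ 2·signedArea(DGE) = 19/5]
   → D = (-13/2, -11/2)

D = (-13/2, -11/2)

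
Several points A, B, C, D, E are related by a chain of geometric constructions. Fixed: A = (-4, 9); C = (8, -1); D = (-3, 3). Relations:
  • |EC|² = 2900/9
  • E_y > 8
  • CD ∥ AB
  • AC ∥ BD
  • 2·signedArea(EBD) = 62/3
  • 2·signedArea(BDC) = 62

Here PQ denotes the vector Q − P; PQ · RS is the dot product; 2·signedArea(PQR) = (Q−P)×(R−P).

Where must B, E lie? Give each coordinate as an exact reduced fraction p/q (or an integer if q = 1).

1. B_x = -15  [AC ∥ BD ∩ CD ∥ AB]
2. B_y = 13  [AC ∥ BD ∩ CD ∥ AB]
   → B = (-15, 13)
3. E_x = -22/3  [line 10·x + 12·y + -80/3 = 0 ∩ |EC|² = 2900/9]
4. E_y = 25/3  [line 10·x + 12·y + -80/3 = 0 ∩ |EC|² = 2900/9]
   → E = (-22/3, 25/3)

B = (-15, 13)
E = (-22/3, 25/3)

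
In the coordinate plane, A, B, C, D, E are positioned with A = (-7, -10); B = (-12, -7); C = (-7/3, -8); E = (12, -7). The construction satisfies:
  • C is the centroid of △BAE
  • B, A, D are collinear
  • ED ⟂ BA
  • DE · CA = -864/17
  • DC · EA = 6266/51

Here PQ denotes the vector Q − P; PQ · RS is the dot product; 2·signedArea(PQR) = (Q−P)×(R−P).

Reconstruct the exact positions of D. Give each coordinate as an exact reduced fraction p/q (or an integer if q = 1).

D = (96/17, -299/17)

1. D_x = 96/17  [B, A, D are collinear ∩ ED ⟂ BA]
2. D_y = -299/17  [B, A, D are collinear ∩ ED ⟂ BA]
   → D = (96/17, -299/17)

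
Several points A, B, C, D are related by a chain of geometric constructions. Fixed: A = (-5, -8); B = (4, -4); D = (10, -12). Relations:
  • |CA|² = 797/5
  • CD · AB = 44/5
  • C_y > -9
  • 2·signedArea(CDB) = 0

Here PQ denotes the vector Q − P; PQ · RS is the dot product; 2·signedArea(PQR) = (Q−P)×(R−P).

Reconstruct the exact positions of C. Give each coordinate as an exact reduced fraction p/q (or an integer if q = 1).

C = (38/5, -44/5)

1. C_x = 38/5  [2·signedArea(CDB) = 0 ∩ CD · AB = 44/5]
2. C_y = -44/5  [2·signedArea(CDB) = 0 ∩ CD · AB = 44/5]
   → C = (38/5, -44/5)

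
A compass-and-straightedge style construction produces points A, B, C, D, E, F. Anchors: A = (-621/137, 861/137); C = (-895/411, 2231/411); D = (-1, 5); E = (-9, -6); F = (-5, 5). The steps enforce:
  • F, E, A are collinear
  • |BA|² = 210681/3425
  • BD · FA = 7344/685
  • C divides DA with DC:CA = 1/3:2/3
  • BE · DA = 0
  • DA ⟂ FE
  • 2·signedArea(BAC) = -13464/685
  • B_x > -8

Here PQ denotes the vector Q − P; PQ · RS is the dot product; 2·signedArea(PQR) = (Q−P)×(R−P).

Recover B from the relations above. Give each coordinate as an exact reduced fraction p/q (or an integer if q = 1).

1. B_x = -4941/685  [BE · DA = 0 ∩ BD · FA = 7344/685]
2. B_y = -744/685  [BE · DA = 0 ∩ BD · FA = 7344/685]
   → B = (-4941/685, -744/685)

B = (-4941/685, -744/685)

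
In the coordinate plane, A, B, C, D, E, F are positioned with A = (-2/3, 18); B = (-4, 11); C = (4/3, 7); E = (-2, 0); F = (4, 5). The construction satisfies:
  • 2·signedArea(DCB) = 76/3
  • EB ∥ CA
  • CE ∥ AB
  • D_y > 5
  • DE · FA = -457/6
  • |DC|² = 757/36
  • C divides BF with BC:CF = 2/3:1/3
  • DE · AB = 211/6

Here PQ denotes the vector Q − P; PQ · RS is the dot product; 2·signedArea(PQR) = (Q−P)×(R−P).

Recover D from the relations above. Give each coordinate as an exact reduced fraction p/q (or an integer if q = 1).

D = (-3, 11/2)

1. D_x = -3  [DE · FA = -457/6 ∩ DE · AB = 211/6]
2. D_y = 11/2  [DE · FA = -457/6 ∩ DE · AB = 211/6]
   → D = (-3, 11/2)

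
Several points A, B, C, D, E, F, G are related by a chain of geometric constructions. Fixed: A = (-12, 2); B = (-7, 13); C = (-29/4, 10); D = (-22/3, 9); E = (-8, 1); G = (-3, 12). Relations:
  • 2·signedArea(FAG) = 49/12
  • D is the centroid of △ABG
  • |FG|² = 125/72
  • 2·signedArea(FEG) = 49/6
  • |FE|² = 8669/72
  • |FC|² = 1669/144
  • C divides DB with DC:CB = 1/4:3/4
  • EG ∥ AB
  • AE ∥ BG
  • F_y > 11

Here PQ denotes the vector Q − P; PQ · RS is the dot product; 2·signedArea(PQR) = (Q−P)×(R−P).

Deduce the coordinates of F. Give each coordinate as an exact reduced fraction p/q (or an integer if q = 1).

F = (-49/12, 45/4)

1. F_x = -49/12  [2·signedArea(FEG) = 49/6 ∩ 2·signedArea(FAG) = 49/12]
2. F_y = 45/4  [2·signedArea(FEG) = 49/6 ∩ 2·signedArea(FAG) = 49/12]
   → F = (-49/12, 45/4)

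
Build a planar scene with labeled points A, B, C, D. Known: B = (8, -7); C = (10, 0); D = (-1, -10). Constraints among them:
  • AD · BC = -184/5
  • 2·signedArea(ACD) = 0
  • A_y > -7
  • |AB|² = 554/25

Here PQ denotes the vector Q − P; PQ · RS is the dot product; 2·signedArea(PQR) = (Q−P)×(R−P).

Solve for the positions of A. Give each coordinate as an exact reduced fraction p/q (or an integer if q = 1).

A = (17/5, -6)

1. A_x = 17/5  [2·signedArea(ACD) = 0 ∩ AD · BC = -184/5]
2. A_y = -6  [2·signedArea(ACD) = 0 ∩ AD · BC = -184/5]
   → A = (17/5, -6)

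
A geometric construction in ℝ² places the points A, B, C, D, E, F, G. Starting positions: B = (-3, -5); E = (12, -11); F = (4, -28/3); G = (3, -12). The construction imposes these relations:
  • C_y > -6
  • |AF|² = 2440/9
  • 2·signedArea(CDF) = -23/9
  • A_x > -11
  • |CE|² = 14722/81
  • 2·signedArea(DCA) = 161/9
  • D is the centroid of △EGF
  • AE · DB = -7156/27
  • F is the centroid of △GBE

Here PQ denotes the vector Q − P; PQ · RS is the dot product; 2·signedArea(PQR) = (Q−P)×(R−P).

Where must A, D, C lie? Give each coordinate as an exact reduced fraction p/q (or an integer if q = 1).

A = (-10, -2/3)
C = (-1/3, -50/9)
D = (19/3, -97/9)

1. D_x = 19/3  [D is the centroid of △EGF]
2. D_y = -97/9  [D is the centroid of △EGF]
   → D = (19/3, -97/9)
3. C_x = -1/3  [line -13/9·x + -7/3·y + -121/9 = 0 ∩ |CE|² = 14722/81]
4. C_y = -50/9  [line -13/9·x + -7/3·y + -121/9 = 0 ∩ |CE|² = 14722/81]
   → C = (-1/3, -50/9)
5. A_x = -10  [AE · DB = -7156/27 ∩ 2·signedArea(DCA) = 161/9]
6. A_y = -2/3  [AE · DB = -7156/27 ∩ 2·signedArea(DCA) = 161/9]
   → A = (-10, -2/3)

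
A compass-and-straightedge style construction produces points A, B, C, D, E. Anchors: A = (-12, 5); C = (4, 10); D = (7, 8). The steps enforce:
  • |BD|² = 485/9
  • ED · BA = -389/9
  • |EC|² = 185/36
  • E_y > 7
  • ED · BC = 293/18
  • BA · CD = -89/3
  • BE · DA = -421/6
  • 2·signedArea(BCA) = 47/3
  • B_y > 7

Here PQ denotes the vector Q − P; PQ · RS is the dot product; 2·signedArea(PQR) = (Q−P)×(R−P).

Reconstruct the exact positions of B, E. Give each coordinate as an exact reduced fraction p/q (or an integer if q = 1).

1. B_x = -1/3  [BA · CD = -89/3 ∩ 2·signedArea(BCA) = 47/3]
2. B_y = 23/3  [BA · CD = -89/3 ∩ 2·signedArea(BCA) = 47/3]
   → B = (-1/3, 23/3)
3. E_x = 10/3  [BE · DA = -421/6 ∩ ED · BA = -389/9]
4. E_y = 47/6  [BE · DA = -421/6 ∩ ED · BA = -389/9]
   → E = (10/3, 47/6)

B = (-1/3, 23/3)
E = (10/3, 47/6)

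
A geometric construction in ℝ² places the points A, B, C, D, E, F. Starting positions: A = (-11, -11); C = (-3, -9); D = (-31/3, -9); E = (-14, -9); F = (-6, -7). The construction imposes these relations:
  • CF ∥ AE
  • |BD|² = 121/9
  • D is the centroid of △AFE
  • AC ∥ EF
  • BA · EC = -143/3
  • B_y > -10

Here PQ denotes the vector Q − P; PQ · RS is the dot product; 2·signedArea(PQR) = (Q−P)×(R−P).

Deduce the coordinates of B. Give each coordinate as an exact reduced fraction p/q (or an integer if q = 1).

1. B_x = -20/3  [BA · EC = -143/3]
2. B_y = -9  [|BD|² = 121/9]
   → B = (-20/3, -9)

B = (-20/3, -9)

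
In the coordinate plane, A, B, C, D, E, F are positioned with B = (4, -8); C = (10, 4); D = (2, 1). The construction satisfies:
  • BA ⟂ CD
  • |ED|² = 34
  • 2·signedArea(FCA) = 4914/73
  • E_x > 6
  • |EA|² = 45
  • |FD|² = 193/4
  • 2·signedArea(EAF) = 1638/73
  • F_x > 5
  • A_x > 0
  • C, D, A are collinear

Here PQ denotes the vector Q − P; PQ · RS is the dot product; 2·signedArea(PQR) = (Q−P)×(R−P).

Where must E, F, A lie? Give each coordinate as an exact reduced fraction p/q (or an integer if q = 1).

1. A_x = 58/73  [C, D, A are collinear ∩ BA ⟂ CD]
2. A_y = 40/73  [C, D, A are collinear ∩ BA ⟂ CD]
   → A = (58/73, 40/73)
3. F_x = 11/2  [line 252/73·x + -672/73·y + -4746/73 = 0 ∩ |FD|² = 193/4]
4. F_y = -5  [line 252/73·x + -672/73·y + -4746/73 = 0 ∩ |FD|² = 193/4]
   → F = (11/2, -5)
5. E_x = 7  [line 405/73·x + 687/146·y + -2148/73 = 0 ∩ |ED|² = 34]
6. E_y = -2  [line 405/73·x + 687/146·y + -2148/73 = 0 ∩ |ED|² = 34]
   → E = (7, -2)

A = (58/73, 40/73)
E = (7, -2)
F = (11/2, -5)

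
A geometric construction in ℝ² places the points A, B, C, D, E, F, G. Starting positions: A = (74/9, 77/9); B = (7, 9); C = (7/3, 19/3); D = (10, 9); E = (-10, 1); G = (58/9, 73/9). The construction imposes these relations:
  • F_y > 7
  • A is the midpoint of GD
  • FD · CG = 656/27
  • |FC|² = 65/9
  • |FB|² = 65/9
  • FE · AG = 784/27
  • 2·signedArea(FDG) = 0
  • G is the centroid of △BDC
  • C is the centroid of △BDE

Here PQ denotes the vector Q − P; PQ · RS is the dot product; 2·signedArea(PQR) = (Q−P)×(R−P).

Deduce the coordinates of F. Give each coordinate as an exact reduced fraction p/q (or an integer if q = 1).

1. F_x = 14/3  [2·signedArea(FDG) = 0 ∩ FD · CG = 656/27]
2. F_y = 23/3  [2·signedArea(FDG) = 0 ∩ FD · CG = 656/27]
   → F = (14/3, 23/3)

F = (14/3, 23/3)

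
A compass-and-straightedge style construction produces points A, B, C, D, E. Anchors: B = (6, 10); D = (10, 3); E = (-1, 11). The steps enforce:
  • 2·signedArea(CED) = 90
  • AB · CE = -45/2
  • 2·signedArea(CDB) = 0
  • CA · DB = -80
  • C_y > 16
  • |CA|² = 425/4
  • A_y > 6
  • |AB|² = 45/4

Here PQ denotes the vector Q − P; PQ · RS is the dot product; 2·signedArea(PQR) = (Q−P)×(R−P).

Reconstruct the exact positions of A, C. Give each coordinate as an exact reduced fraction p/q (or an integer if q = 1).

A = (9/2, 7)
C = (2, 17)

1. C_x = 2  [2·signedArea(CDB) = 0 ∩ 2·signedArea(CED) = 90]
2. C_y = 17  [2·signedArea(CDB) = 0 ∩ 2·signedArea(CED) = 90]
   → C = (2, 17)
3. A_x = 9/2  [AB · CE = -45/2 ∩ CA · DB = -80]
4. A_y = 7  [AB · CE = -45/2 ∩ CA · DB = -80]
   → A = (9/2, 7)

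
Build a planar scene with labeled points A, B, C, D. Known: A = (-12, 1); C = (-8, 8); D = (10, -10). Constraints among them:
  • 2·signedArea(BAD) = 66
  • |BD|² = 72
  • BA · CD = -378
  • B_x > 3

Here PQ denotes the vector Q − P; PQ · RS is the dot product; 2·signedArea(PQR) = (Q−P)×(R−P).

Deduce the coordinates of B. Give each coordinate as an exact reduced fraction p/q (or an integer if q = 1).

B = (4, -4)

1. B_x = 4  [2·signedArea(BAD) = 66 ∩ BA · CD = -378]
2. B_y = -4  [2·signedArea(BAD) = 66 ∩ BA · CD = -378]
   → B = (4, -4)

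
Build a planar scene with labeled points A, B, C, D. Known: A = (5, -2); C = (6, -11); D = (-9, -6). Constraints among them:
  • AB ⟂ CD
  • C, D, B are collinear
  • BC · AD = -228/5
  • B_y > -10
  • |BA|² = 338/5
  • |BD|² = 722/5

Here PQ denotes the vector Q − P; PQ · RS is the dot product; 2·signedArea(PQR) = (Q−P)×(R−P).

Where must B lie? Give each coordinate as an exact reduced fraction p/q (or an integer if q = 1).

1. B_x = 12/5  [C, D, B are collinear ∩ AB ⟂ CD]
2. B_y = -49/5  [C, D, B are collinear ∩ AB ⟂ CD]
   → B = (12/5, -49/5)

B = (12/5, -49/5)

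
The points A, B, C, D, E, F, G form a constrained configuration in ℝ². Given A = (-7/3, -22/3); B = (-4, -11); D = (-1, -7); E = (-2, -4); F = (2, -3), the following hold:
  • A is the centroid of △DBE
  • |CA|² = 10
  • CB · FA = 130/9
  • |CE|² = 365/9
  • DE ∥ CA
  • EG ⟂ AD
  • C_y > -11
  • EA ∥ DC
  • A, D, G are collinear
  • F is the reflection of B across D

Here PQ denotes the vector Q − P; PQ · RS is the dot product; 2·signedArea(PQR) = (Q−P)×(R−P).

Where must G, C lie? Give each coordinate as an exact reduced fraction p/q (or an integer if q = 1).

1. G_x = -21/17  [A, D, G are collinear ∩ EG ⟂ AD]
2. G_y = -120/17  [A, D, G are collinear ∩ EG ⟂ AD]
   → G = (-21/17, -120/17)
3. C_x = -4/3  [DE ∥ CA ∩ EA ∥ DC]
4. C_y = -31/3  [DE ∥ CA ∩ EA ∥ DC]
   → C = (-4/3, -31/3)

C = (-4/3, -31/3)
G = (-21/17, -120/17)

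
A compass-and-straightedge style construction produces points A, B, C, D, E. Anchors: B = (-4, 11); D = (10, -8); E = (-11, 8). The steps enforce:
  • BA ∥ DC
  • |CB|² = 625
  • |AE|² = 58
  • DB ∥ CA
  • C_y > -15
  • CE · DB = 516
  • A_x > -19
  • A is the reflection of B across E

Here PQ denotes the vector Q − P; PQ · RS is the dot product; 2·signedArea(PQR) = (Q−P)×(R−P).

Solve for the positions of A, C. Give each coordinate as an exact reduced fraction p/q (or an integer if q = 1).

A = (-18, 5)
C = (-4, -14)

1. A_x = -18  [A is the reflection of B across E]
2. A_y = 5  [A is the reflection of B across E]
   → A = (-18, 5)
3. C_x = -4  [DB ∥ CA ∩ BA ∥ DC]
4. C_y = -14  [DB ∥ CA ∩ BA ∥ DC]
   → C = (-4, -14)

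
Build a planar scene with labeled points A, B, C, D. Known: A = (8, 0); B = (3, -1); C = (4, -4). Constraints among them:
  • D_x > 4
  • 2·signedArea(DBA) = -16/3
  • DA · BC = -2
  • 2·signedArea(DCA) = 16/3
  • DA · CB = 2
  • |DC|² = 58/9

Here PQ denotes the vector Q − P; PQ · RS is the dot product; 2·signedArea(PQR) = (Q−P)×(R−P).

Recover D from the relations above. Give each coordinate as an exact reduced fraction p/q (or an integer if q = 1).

D = (5, -5/3)

1. D_x = 5  [2·signedArea(DCA) = 16/3 ∩ DA · CB = 2]
2. D_y = -5/3  [2·signedArea(DCA) = 16/3 ∩ DA · CB = 2]
   → D = (5, -5/3)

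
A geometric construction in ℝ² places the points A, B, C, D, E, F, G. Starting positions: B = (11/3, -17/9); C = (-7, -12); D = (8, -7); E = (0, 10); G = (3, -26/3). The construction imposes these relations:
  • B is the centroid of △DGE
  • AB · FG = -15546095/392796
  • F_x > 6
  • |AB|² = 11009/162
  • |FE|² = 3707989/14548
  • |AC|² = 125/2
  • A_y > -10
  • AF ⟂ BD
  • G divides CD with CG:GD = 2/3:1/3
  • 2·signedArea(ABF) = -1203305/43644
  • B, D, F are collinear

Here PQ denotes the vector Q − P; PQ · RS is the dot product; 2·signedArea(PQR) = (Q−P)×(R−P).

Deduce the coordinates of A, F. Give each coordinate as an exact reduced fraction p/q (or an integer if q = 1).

1. F_x = 44347/7274  [line 46/9·x + 13/3·y + -95/9 = 0 ∩ |FE|² = 3707989/14548]
2. F_y = -17294/3637  [line 46/9·x + 13/3·y + -95/9 = 0 ∩ |FE|² = 3707989/14548]
   → F = (44347/7274, -17294/3637)
3. A_x = 1/2  [2·signedArea(ABF) = -1203305/43644 ∩ AF ⟂ BD]
4. A_y = -19/2  [2·signedArea(ABF) = -1203305/43644 ∩ AF ⟂ BD]
   → A = (1/2, -19/2)

A = (1/2, -19/2)
F = (44347/7274, -17294/3637)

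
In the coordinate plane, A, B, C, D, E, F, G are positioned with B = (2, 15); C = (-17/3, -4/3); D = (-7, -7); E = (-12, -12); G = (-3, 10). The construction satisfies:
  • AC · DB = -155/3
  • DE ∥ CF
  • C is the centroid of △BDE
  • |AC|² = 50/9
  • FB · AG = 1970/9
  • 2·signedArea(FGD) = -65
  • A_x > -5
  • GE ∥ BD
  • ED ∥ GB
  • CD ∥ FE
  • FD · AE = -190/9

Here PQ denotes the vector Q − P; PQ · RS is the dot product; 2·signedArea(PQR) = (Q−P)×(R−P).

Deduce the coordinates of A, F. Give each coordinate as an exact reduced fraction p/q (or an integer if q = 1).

A = (-4, 1/3)
F = (-32/3, -19/3)

1. A_x = -4  [line -9·x + -22·y + -86/3 = 0 ∩ |AC|² = 50/9]
2. A_y = 1/3  [line -9·x + -22·y + -86/3 = 0 ∩ |AC|² = 50/9]
   → A = (-4, 1/3)
3. F_x = -32/3  [CD ∥ FE ∩ DE ∥ CF]
4. F_y = -19/3  [CD ∥ FE ∩ DE ∥ CF]
   → F = (-32/3, -19/3)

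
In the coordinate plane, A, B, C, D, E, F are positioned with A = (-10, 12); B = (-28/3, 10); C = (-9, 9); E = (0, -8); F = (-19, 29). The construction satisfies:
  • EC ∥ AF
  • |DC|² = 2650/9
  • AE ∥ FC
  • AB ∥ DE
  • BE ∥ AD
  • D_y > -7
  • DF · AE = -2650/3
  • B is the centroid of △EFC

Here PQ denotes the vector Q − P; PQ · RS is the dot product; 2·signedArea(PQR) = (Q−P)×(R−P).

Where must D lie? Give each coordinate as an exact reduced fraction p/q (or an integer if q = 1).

D = (-2/3, -6)

1. D_x = -2/3  [AB ∥ DE ∩ BE ∥ AD]
2. D_y = -6  [AB ∥ DE ∩ BE ∥ AD]
   → D = (-2/3, -6)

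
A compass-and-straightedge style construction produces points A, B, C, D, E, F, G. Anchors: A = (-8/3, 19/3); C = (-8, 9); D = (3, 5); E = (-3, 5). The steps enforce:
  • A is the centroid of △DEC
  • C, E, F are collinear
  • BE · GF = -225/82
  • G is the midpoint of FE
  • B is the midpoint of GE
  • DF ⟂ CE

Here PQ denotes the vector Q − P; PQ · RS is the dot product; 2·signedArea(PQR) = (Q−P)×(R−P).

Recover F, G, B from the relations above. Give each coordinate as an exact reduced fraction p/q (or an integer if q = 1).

1. F_x = 27/41  [C, E, F are collinear ∩ DF ⟂ CE]
2. F_y = 85/41  [C, E, F are collinear ∩ DF ⟂ CE]
   → F = (27/41, 85/41)
3. G_x = -48/41  [G is the midpoint of FE]
4. G_y = 145/41  [G is the midpoint of FE]
   → G = (-48/41, 145/41)
5. B_x = -171/82  [B is the midpoint of GE]
6. B_y = 175/41  [B is the midpoint of GE]
   → B = (-171/82, 175/41)

B = (-171/82, 175/41)
F = (27/41, 85/41)
G = (-48/41, 145/41)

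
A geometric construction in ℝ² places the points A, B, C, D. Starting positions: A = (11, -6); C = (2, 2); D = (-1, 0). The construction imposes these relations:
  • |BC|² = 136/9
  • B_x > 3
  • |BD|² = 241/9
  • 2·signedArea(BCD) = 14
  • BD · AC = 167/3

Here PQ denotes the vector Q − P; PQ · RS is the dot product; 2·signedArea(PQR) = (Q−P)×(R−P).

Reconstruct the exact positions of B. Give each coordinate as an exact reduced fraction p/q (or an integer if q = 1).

B = (4, -4/3)

1. B_x = 4  [BD · AC = 167/3 ∩ 2·signedArea(BCD) = 14]
2. B_y = -4/3  [BD · AC = 167/3 ∩ 2·signedArea(BCD) = 14]
   → B = (4, -4/3)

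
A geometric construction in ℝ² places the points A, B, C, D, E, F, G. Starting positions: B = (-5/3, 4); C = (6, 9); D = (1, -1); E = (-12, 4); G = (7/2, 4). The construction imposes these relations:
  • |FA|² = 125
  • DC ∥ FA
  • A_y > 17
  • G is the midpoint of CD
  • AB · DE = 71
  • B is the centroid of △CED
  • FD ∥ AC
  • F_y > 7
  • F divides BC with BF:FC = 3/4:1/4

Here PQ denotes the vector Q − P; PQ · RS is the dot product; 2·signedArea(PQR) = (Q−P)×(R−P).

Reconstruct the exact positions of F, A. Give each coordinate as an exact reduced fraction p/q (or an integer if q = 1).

1. F_x = 49/12  [F divides BC with BF:FC = 3/4:1/4]
2. F_y = 31/4  [F divides BC with BF:FC = 3/4:1/4]
   → F = (49/12, 31/4)
3. A_x = 109/12  [FD ∥ AC ∩ DC ∥ FA]
4. A_y = 71/4  [FD ∥ AC ∩ DC ∥ FA]
   → A = (109/12, 71/4)

A = (109/12, 71/4)
F = (49/12, 31/4)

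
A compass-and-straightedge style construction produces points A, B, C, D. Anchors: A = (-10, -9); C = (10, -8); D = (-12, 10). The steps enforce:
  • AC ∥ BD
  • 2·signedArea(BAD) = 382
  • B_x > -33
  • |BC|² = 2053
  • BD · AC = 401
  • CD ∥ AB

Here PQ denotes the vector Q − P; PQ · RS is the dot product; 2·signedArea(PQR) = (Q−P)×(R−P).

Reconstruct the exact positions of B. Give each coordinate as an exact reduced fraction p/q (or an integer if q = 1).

B = (-32, 9)

1. B_x = -32  [AC ∥ BD ∩ CD ∥ AB]
2. B_y = 9  [AC ∥ BD ∩ CD ∥ AB]
   → B = (-32, 9)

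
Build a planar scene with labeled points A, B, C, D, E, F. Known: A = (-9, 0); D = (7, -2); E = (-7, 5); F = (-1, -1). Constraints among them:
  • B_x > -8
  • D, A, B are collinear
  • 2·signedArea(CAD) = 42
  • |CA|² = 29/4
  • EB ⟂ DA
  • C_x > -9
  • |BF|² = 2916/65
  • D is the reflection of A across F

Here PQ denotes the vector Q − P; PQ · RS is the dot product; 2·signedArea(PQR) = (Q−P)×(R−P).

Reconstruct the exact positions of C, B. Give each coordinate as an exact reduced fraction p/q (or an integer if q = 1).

1. C_x = -8  [line 2·x + 16·y + -24 = 0 ∩ |CA|² = 29/4]
2. C_y = 5/2  [line 2·x + 16·y + -24 = 0 ∩ |CA|² = 29/4]
   → C = (-8, 5/2)
3. B_x = -497/65  [D, A, B are collinear ∩ EB ⟂ DA]
4. B_y = -11/65  [D, A, B are collinear ∩ EB ⟂ DA]
   → B = (-497/65, -11/65)

B = (-497/65, -11/65)
C = (-8, 5/2)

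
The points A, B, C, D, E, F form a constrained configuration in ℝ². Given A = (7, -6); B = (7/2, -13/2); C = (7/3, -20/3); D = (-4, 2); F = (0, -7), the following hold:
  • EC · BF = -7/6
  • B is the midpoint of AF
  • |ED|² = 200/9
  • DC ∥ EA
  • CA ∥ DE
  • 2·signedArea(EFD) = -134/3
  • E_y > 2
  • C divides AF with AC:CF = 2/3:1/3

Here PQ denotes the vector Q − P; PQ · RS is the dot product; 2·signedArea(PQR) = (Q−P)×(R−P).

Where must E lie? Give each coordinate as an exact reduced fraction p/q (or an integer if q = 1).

E = (2/3, 8/3)

1. E_x = 2/3  [DC ∥ EA ∩ CA ∥ DE]
2. E_y = 8/3  [DC ∥ EA ∩ CA ∥ DE]
   → E = (2/3, 8/3)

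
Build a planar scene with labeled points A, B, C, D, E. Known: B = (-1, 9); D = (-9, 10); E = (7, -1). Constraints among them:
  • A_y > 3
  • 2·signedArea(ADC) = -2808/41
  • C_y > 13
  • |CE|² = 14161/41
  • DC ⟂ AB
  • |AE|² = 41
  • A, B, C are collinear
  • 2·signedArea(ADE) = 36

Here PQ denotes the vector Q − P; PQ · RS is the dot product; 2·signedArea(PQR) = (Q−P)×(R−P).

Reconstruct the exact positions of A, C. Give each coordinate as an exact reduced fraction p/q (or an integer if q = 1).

1. A_x = 3  [line 11·x + 16·y + -97 = 0 ∩ |AE|² = 41]
2. A_y = 4  [line 11·x + 16·y + -97 = 0 ∩ |AE|² = 41]
   → A = (3, 4)
3. C_x = -189/41  [A, B, C are collinear ∩ DC ⟂ AB]
4. C_y = 554/41  [A, B, C are collinear ∩ DC ⟂ AB]
   → C = (-189/41, 554/41)

A = (3, 4)
C = (-189/41, 554/41)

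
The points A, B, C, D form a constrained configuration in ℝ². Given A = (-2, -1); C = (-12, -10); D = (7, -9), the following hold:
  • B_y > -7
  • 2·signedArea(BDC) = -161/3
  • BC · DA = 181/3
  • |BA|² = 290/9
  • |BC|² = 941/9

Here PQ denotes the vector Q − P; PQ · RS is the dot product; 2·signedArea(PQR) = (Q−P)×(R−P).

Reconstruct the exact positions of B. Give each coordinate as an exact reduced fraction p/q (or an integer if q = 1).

B = (-7/3, -20/3)

1. B_x = -7/3  [BC · DA = 181/3 ∩ 2·signedArea(BDC) = -161/3]
2. B_y = -20/3  [BC · DA = 181/3 ∩ 2·signedArea(BDC) = -161/3]
   → B = (-7/3, -20/3)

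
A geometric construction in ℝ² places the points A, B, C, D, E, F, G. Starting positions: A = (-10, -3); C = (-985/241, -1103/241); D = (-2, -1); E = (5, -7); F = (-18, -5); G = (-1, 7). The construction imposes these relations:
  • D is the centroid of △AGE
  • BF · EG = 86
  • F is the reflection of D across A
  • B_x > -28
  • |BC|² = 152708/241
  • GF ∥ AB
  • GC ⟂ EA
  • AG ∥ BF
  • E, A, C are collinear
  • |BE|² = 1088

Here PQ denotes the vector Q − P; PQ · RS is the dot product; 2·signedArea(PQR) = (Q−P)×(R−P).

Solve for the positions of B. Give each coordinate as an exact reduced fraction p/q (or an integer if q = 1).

1. B_x = -27  [AG ∥ BF ∩ GF ∥ AB]
2. B_y = -15  [AG ∥ BF ∩ GF ∥ AB]
   → B = (-27, -15)

B = (-27, -15)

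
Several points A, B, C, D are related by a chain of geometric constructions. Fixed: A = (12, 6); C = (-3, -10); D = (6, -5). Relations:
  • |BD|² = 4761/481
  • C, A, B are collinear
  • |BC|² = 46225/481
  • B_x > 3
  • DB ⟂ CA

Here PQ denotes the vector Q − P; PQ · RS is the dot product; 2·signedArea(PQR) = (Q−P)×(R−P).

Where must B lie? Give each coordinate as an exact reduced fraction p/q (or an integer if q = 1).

B = (1782/481, -1370/481)

1. B_x = 1782/481  [C, A, B are collinear ∩ DB ⟂ CA]
2. B_y = -1370/481  [C, A, B are collinear ∩ DB ⟂ CA]
   → B = (1782/481, -1370/481)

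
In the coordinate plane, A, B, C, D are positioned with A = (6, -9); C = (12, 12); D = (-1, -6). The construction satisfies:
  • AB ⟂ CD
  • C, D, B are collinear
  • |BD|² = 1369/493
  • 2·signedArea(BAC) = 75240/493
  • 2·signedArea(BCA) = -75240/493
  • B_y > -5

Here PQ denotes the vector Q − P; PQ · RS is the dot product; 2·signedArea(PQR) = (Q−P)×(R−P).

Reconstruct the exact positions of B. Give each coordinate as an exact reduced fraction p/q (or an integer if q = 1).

B = (-12/493, -2292/493)

1. B_x = -12/493  [C, D, B are collinear ∩ AB ⟂ CD]
2. B_y = -2292/493  [C, D, B are collinear ∩ AB ⟂ CD]
   → B = (-12/493, -2292/493)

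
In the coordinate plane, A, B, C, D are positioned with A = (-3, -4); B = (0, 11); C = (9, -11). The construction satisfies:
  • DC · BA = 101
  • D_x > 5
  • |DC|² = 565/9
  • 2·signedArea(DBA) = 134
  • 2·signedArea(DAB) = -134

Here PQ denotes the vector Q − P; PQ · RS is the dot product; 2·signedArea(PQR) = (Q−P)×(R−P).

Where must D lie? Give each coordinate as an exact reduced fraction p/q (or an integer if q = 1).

D = (6, -11/3)

1. D_x = 6  [2·signedArea(DAB) = -134 ∩ DC · BA = 101]
2. D_y = -11/3  [2·signedArea(DAB) = -134 ∩ DC · BA = 101]
   → D = (6, -11/3)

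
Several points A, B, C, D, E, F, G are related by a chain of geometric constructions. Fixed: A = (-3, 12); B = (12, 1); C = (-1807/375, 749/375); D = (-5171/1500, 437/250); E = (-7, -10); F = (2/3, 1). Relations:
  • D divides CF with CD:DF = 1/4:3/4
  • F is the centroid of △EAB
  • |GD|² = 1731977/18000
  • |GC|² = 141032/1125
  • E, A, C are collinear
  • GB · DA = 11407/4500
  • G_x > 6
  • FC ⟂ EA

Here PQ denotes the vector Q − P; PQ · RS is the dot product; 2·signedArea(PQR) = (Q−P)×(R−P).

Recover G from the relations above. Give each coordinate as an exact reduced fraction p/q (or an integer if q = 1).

G = (19/3, 1)

1. G_x = 19/3  [line -671/1500·x + -2563/250·y + 58883/4500 = 0 ∩ |GD|² = 1731977/18000]
2. G_y = 1  [line -671/1500·x + -2563/250·y + 58883/4500 = 0 ∩ |GD|² = 1731977/18000]
   → G = (19/3, 1)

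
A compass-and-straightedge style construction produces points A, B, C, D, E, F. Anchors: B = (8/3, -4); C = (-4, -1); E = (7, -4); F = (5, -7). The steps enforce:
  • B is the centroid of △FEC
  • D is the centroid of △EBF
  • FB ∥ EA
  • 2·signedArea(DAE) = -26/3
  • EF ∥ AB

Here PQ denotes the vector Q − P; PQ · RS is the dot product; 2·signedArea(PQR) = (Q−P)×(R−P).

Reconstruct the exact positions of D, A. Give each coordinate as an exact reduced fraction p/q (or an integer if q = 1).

1. D_x = 44/9  [D is the centroid of △EBF]
2. D_y = -5  [D is the centroid of △EBF]
   → D = (44/9, -5)
3. A_x = 14/3  [EF ∥ AB ∩ FB ∥ EA]
4. A_y = -1  [EF ∥ AB ∩ FB ∥ EA]
   → A = (14/3, -1)

A = (14/3, -1)
D = (44/9, -5)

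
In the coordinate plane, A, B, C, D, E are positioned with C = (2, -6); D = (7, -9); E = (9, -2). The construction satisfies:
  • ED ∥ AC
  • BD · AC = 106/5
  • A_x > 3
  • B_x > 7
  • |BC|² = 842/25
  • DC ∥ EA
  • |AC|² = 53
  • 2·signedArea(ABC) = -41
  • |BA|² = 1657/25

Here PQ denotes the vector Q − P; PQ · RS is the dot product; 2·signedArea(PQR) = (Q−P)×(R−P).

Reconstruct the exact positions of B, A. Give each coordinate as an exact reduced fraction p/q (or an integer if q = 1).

A = (4, 1)
B = (39/5, -31/5)

1. A_x = 4  [ED ∥ AC ∩ DC ∥ EA]
2. A_y = 1  [ED ∥ AC ∩ DC ∥ EA]
   → A = (4, 1)
3. B_x = 39/5  [BD · AC = 106/5 ∩ 2·signedArea(ABC) = -41]
4. B_y = -31/5  [BD · AC = 106/5 ∩ 2·signedArea(ABC) = -41]
   → B = (39/5, -31/5)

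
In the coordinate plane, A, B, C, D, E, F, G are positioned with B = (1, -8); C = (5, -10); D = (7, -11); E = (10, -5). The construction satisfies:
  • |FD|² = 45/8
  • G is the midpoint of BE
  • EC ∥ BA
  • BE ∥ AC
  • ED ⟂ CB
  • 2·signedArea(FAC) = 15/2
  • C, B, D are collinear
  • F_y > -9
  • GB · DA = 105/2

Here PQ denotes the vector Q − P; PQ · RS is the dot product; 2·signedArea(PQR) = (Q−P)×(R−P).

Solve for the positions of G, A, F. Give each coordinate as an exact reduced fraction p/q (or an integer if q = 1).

A = (-4, -13)
F = (25/4, -35/4)
G = (11/2, -13/2)

1. G_x = 11/2  [G is the midpoint of BE]
2. G_y = -13/2  [G is the midpoint of BE]
   → G = (11/2, -13/2)
3. A_x = -4  [BE ∥ AC ∩ EC ∥ BA]
4. A_y = -13  [BE ∥ AC ∩ EC ∥ BA]
   → A = (-4, -13)
5. F_x = 25/4  [line -3·x + 9·y + 195/2 = 0 ∩ |FD|² = 45/8]
6. F_y = -35/4  [line -3·x + 9·y + 195/2 = 0 ∩ |FD|² = 45/8]
   → F = (25/4, -35/4)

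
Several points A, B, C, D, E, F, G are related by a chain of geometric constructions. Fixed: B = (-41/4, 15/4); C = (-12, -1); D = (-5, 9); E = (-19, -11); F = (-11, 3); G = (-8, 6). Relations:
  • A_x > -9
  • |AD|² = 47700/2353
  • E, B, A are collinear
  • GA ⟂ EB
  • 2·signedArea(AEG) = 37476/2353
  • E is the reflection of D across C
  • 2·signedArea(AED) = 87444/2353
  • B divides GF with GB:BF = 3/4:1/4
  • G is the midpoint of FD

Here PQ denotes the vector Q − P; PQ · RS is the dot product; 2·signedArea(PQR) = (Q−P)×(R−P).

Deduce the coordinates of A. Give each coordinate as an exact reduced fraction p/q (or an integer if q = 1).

A = (-20417/2353, 15063/2353)

1. A_x = -20417/2353  [E, B, A are collinear ∩ GA ⟂ EB]
2. A_y = 15063/2353  [E, B, A are collinear ∩ GA ⟂ EB]
   → A = (-20417/2353, 15063/2353)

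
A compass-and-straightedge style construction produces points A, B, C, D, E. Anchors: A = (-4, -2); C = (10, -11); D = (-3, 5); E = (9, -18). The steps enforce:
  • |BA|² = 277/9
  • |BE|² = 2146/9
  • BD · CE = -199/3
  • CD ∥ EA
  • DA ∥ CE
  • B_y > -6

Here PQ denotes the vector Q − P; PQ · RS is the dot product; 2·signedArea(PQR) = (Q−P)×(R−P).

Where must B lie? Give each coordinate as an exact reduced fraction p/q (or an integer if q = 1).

1. B_x = 2/3  [line 1·x + 7·y + 103/3 = 0 ∩ |BE|² = 2146/9]
2. B_y = -5  [line 1·x + 7·y + 103/3 = 0 ∩ |BE|² = 2146/9]
   → B = (2/3, -5)

B = (2/3, -5)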